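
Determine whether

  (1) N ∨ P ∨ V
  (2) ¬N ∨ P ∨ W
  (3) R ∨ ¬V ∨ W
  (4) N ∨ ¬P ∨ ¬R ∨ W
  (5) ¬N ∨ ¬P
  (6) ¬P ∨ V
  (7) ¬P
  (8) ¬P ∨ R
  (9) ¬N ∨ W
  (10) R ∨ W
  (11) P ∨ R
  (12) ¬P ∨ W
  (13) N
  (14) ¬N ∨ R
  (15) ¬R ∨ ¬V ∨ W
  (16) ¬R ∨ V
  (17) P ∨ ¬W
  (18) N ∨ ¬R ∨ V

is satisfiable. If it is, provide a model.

Case N = True:
  (¬N ∨ ¬P) forces P = False.
  (¬N ∨ P ∨ W) forces W = True.
  Clause (P ∨ ¬W) is falsified — contradiction.
Case N = False:
  Clause (N) is falsified — contradiction.
Both cases fail, so the formula is unsatisfiable.

UNSATISFIABLE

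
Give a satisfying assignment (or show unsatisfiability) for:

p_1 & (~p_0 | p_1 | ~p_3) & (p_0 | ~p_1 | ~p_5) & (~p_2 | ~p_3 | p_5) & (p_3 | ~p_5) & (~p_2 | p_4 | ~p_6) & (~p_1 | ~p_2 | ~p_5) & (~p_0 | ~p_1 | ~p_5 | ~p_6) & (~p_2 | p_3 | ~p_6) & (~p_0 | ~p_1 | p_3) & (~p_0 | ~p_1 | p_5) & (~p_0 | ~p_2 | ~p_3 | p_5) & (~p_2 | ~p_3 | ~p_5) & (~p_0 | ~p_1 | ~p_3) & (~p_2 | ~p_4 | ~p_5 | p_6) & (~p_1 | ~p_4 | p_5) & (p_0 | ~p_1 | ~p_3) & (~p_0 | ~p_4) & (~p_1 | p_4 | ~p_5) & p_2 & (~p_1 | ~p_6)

p_0 = False; p_1 = True; p_2 = True; p_3 = False; p_4 = False; p_5 = False; p_6 = False

Unit clause (p_1) forces p_1 = True.
Unit clause (p_2) forces p_2 = True.
In (~p_1 | ~p_6) only ~p_6 is left, so p_6 = False.
In (~p_1 | ~p_2 | ~p_5) only ~p_5 is left, so p_5 = False.
In (~p_0 | ~p_1 | p_5) only ~p_0 is left, so p_0 = False.
In (~p_1 | ~p_4 | p_5) only ~p_4 is left, so p_4 = False.
In (p_0 | ~p_1 | ~p_3) only ~p_3 is left, so p_3 = False.
All clauses satisfied.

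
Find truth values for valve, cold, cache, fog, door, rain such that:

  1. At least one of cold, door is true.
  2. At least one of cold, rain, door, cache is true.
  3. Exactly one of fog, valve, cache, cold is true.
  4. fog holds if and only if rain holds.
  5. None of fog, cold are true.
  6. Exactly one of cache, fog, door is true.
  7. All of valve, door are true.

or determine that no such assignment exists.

valve = True; cold = False; cache = False; fog = False; door = True; rain = False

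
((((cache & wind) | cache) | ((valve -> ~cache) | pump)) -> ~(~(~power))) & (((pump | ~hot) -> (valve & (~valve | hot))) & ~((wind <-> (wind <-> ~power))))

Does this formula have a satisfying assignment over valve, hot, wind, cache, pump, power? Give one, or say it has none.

Case power = True: the formula simplifies to ~((((cache & wind) | cache) | ((valve -> ~cache) | pump))) & (((pump | ~hot) -> (valve & (~valve | hot))) & ~((wind <-> ~wind))).
  cache = True: the conjunct ~((((cache & wind) | cache) | ((valve -> ~cache) | pump))) becomes ~((True | (~valve | pump))) = False.
  cache = False: the conjunct ~((((cache & wind) | cache) | ((valve -> ~cache) | pump))) becomes ~((False | True)) = False.
Case power = False: the formula simplifies to ((pump | ~hot) -> (valve & (~valve | hot))) & ~((wind <-> wind)).
  wind = True: the conjunct ~((wind <-> wind)) becomes ~((True <-> True)) = False.
  wind = False: the conjunct ~((wind <-> wind)) becomes ~((False <-> False)) = False.
Both cases fail — unsatisfiable.

Unsatisfiable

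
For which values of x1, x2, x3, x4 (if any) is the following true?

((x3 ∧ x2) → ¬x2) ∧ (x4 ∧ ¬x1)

x1: False; x2: False; x3: False; x4: True

  (x3 ∧ x2) → ¬x2 = True
    x3 ∧ x2 = False
    ¬x2 = True
  x4 ∧ ¬x1 = True
    ¬x1 = True
Both conjuncts True, so the formula holds.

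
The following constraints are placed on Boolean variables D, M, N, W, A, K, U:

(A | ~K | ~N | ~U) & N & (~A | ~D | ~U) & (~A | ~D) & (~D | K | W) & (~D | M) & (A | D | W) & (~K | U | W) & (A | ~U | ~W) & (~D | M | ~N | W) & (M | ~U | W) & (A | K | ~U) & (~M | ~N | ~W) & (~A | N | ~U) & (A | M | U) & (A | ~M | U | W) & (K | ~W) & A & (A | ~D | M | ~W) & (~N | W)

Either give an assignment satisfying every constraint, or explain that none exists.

Unit clause (N) forces N = True.
Unit clause (A) forces A = True.
In (~N | W) only W is left, so W = True.
In (~A | ~D) only ~D is left, so D = False.
In (~M | ~N | ~W) only ~M is left, so M = False.
In (K | ~W) only K is left, so K = True.
Set U = True.
All clauses satisfied.

D=F, M=F, N=T, W=T, A=T, K=T, U=T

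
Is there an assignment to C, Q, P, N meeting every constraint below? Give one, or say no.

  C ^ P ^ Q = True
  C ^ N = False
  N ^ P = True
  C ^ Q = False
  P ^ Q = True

C = False, Q = False, P = True, N = False

C ^ P ^ Q = F ^ T ^ F = True ✓
C ^ N = F ^ F = False ✓
N ^ P = F ^ T = True ✓
C ^ Q = F ^ F = False ✓
P ^ Q = T ^ F = True ✓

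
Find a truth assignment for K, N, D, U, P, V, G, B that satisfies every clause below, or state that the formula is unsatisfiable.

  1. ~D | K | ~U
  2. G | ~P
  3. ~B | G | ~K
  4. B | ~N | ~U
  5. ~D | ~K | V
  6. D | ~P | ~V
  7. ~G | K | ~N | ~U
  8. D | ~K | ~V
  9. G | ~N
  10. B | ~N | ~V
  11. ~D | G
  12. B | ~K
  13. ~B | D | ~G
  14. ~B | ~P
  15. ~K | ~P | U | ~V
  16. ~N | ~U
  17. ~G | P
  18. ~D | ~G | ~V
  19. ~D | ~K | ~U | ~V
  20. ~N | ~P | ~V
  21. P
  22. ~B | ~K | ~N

K = False, N = True, D = False, U = False, P = True, V = False, G = True, B = False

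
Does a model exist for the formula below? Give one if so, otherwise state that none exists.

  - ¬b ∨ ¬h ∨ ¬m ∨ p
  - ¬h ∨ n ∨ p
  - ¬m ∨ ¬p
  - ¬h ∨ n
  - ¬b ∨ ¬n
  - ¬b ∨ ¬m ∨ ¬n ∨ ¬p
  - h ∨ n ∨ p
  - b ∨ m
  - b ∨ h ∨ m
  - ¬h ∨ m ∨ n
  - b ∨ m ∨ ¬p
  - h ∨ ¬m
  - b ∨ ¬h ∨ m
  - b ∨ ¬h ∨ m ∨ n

h = True, m = True, b = False, n = True, p = False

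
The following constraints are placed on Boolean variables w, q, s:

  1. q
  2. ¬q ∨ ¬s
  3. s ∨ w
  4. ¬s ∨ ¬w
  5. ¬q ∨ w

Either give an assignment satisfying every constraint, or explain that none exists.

w=T; q=T; s=F

Unit clause (q) forces q = True.
In (¬q ∨ ¬s) only ¬s is left, so s = False.
In (s ∨ w) only w is left, so w = True.
Check each clause:
  (q): q holds.
  (¬q ∨ ¬s): ¬s holds.
  (s ∨ w): w holds.
  (¬s ∨ ¬w): ¬s holds.
  (¬q ∨ w): w holds.
All clauses satisfied.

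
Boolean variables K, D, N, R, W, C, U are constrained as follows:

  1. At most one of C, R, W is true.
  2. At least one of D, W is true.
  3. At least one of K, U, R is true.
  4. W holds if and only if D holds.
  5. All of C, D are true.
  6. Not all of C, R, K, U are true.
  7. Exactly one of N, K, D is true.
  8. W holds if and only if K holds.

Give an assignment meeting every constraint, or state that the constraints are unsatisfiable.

No satisfying assignment exists.

Case D = True:
  (4) with D=T forces W = True.
  (1) with W=T forces C = False.
  Constraint (5) is violated (C=F) — contradiction.
Case D = False:
  Constraint (5) is violated (D=F) — contradiction.
Both cases fail — unsatisfiable.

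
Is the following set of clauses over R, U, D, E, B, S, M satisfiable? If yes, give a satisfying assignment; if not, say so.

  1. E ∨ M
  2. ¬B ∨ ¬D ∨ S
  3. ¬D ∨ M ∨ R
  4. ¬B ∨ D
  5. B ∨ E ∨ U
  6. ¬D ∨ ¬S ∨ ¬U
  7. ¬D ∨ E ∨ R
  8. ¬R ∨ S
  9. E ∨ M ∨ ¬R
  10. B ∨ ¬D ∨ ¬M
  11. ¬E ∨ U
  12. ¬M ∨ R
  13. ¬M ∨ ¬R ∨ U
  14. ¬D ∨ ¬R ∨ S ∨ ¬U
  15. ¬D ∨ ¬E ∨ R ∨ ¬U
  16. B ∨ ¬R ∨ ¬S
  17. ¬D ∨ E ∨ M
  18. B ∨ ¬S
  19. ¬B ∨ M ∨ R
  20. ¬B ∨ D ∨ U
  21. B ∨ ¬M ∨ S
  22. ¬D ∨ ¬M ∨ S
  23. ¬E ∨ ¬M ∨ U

R = False, U = True, D = False, E = True, B = False, S = False, M = False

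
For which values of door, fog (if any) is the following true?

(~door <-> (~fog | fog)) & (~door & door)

Unsatisfiable — no assignment works.

Case door = True: the conjunct ~door is False.
Case door = False: the conjunct door is False.
Both cases fail — unsatisfiable.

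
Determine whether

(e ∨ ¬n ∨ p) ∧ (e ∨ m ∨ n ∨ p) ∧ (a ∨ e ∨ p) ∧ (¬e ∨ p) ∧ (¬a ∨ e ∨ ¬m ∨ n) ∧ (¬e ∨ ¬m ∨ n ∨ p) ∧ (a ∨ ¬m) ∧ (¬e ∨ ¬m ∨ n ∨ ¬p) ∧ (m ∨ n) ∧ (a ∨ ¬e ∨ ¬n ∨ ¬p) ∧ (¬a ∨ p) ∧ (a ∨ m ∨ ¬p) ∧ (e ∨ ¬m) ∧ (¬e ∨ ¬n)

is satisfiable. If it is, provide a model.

m: False, e: False, p: True, a: True, n: True

Set m = False.
  then (m ∨ n) forces n = True.
  then (¬e ∨ ¬n) forces e = False.
  then (e ∨ ¬n ∨ p) forces p = True.
  then (a ∨ m ∨ ¬p) forces a = True.
All clauses satisfied.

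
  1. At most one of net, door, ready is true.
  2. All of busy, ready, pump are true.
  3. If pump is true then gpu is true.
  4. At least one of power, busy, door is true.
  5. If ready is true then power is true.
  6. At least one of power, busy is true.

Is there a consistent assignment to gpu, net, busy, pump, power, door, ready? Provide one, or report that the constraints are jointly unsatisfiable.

gpu = True, net = False, busy = True, pump = True, power = True, door = False, ready = True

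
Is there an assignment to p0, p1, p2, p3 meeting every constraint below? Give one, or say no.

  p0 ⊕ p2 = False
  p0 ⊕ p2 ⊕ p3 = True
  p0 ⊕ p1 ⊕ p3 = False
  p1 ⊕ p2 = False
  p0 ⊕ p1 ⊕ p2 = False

Unsatisfiable

Adding constraints 2, 3, 4 mod 2: every variable appears an even number of times on the left, so the left side is 0.
But the right sides sum to 1 (mod 2). 0 ≠ 1 — the system is inconsistent.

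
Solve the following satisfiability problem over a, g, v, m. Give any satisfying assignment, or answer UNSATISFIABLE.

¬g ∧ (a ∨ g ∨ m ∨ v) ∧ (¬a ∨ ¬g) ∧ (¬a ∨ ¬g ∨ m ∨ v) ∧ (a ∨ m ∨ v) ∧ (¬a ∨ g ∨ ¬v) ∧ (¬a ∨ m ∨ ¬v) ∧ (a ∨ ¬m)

a = True; g = False; v = False; m = True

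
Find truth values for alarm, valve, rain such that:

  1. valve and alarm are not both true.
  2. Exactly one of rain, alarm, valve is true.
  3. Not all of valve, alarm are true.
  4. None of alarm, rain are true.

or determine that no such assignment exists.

alarm = False; valve = True; rain = False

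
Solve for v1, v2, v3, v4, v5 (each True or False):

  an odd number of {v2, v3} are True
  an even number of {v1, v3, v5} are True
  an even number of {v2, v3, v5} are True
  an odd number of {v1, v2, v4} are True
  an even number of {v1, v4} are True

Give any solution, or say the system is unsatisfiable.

v1=T, v2=T, v3=F, v4=T, v5=T

{v2, v3}: 1 true → odd ✓
{v1, v3, v5}: 2 true → even ✓
{v2, v3, v5}: 2 true → even ✓
{v1, v2, v4}: 3 true → odd ✓
{v1, v4}: 2 true → even ✓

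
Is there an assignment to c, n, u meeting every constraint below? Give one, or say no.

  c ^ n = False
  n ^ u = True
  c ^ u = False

The formula is unsatisfiable.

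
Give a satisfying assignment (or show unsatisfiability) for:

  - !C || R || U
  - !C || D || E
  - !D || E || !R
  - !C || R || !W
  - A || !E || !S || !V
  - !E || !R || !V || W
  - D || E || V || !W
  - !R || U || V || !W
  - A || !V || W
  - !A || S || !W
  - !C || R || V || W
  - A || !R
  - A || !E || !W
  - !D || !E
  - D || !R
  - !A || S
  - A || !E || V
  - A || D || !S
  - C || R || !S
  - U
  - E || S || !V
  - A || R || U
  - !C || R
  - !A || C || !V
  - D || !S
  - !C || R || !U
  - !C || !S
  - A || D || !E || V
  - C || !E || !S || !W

Unit clause (U) forces U = True.
Set D = True.
  then (!D || !E) forces E = False.
  then (!D || E || !R) forces R = False.
  then (!C || R) forces C = False.
  then (C || R || !S) forces S = False.
  then (E || S || !V) forces V = False.
  then (!A || S) forces A = False.
Set W = True.
All clauses satisfied.

D=T, U=T, C=F, A=F, R=F, V=F, E=F, S=F, W=T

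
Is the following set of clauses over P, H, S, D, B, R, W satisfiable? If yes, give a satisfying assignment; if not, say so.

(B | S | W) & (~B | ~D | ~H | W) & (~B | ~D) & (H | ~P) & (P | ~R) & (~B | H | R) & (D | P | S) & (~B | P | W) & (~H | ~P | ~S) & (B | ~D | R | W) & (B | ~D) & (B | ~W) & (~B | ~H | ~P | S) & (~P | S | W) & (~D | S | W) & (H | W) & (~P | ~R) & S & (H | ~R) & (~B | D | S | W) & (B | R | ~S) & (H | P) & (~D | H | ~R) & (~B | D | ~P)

Unit clause (S) forces S = True.
Try P = True:
  (H | ~P) forces H = True.
  clause (~H | ~P | ~S) is falsified — backtrack.
So P = False.
  then (P | ~R) forces R = False.
  then (B | R | ~S) forces B = True.
  then (H | P) forces H = True.
  then (~B | ~D) forces D = False.
  then (~B | P | W) forces W = True.
All clauses satisfied.

P = False, H = True, S = True, D = False, B = True, R = False, W = True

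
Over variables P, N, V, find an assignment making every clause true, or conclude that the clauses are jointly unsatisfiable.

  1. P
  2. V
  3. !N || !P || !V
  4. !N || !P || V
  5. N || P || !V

Unit clause (P) forces P = True.
Unit clause (V) forces V = True.
In (!N || !P || !V) only !N is left, so N = False.
Check each clause:
  (P): P holds.
  (V): V holds.
  (!N || !P || !V): !N holds.
  (!N || !P || V): !N holds.
  (N || P || !V): P holds.
All clauses satisfied.

P=T; N=F; V=T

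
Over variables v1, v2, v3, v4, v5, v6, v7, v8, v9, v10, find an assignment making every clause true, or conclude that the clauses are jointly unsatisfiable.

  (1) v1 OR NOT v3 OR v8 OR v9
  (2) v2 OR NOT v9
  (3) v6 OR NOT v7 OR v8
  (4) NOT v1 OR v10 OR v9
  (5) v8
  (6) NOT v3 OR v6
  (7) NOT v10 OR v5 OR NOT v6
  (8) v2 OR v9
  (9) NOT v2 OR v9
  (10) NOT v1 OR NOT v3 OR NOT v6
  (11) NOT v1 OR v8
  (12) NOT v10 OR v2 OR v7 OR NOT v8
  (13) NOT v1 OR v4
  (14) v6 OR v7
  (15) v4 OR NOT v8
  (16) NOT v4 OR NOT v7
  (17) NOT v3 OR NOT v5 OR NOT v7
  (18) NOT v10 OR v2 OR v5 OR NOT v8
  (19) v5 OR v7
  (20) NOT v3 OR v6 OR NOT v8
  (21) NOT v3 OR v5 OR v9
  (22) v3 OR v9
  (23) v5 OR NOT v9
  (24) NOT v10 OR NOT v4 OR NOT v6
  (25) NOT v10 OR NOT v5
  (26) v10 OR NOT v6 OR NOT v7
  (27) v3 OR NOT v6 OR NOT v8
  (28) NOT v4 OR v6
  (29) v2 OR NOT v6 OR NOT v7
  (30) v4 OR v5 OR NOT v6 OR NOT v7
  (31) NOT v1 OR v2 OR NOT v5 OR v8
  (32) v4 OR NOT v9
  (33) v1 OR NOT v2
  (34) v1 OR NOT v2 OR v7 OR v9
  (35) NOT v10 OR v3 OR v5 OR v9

Case v8 = True:
  (v4 OR NOT v8) forces v4 = True.
  (NOT v4 OR NOT v7) forces v7 = False.
  (v6 OR v7) forces v6 = True.
  (v5 OR v7) forces v5 = True.
  (NOT v10 OR NOT v4 OR NOT v6) forces v10 = False.
  (v3 OR NOT v6 OR NOT v8) forces v3 = True.
  (NOT v1 OR NOT v3 OR NOT v6) forces v1 = False.
  (v1 OR NOT v2) forces v2 = False.
  (v2 OR NOT v9) forces v9 = False.
  Clause (v2 OR v9) is falsified — contradiction.
Case v8 = False:
  Clause (v8) is falsified — contradiction.
Both cases fail, so the formula is unsatisfiable.

The formula is unsatisfiable.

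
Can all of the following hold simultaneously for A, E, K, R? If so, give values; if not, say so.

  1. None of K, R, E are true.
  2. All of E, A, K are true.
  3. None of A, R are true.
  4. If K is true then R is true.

Unsatisfiable

Case A = True:
  Constraint (3) is violated (A=T) — contradiction.
Case A = False:
  Constraint (2) is violated (A=F) — contradiction.
Both cases fail — unsatisfiable.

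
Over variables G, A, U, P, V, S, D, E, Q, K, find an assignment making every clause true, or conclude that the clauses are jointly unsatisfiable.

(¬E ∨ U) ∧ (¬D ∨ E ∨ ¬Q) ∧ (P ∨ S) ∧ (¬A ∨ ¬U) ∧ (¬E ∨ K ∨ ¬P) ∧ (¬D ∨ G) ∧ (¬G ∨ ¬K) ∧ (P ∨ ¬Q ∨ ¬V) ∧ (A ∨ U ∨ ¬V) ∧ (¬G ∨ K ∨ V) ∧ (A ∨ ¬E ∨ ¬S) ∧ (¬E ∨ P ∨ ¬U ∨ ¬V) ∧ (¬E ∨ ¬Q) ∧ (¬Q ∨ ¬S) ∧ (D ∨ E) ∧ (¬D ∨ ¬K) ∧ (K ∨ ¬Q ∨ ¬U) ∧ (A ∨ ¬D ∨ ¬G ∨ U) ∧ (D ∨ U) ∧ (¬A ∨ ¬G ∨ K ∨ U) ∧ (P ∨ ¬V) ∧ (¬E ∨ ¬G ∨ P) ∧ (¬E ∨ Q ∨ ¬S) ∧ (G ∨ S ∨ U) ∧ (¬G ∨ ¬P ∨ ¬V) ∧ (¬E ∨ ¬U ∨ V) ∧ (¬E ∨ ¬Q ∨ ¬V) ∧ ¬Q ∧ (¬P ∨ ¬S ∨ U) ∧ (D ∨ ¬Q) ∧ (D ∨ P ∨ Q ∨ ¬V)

Unit clause (¬Q) forces Q = False.
Try G = True:
  (¬G ∨ ¬K) forces K = False.
  (¬G ∨ K ∨ V) forces V = True.
  (P ∨ ¬V) forces P = True.
  clause (¬G ∨ ¬P ∨ ¬V) is falsified — backtrack.
So G = False.
  then (¬D ∨ G) forces D = False.
  then (D ∨ E) forces E = True.
  then (D ∨ U) forces U = True.
  then (¬E ∨ Q ∨ ¬S) forces S = False.
  then (¬E ∨ ¬U ∨ V) forces V = True.
  then (D ∨ P ∨ Q ∨ ¬V) forces P = True.
  then (¬A ∨ ¬U) forces A = False.
  then (¬E ∨ K ∨ ¬P) forces K = True.
All clauses satisfied.

G = False, A = False, U = True, P = True, V = True, S = False, D = False, E = True, Q = False, K = True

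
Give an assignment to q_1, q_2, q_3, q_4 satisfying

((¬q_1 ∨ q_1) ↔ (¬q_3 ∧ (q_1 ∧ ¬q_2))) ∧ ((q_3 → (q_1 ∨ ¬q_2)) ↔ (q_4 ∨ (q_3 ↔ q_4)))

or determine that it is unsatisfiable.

q_1 = True; q_2 = False; q_3 = False; q_4 = True

  (¬q_1 ∨ q_1) ↔ (¬q_3 ∧ (q_1 ∧ ¬q_2)) = True
    ¬q_1 ∨ q_1 = True
      ¬q_1 = False
    ¬q_3 ∧ (q_1 ∧ ¬q_2) = True
      ¬q_3 = True
      q_1 ∧ ¬q_2 = True
        ¬q_2 = True
  (q_3 → (q_1 ∨ ¬q_2)) ↔ (q_4 ∨ (q_3 ↔ q_4)) = True
    q_3 → (q_1 ∨ ¬q_2) = True
      q_1 ∨ ¬q_2 = True
        ¬q_2 = True
    q_4 ∨ (q_3 ↔ q_4) = True
      q_3 ↔ q_4 = False
Both conjuncts True, so the formula holds.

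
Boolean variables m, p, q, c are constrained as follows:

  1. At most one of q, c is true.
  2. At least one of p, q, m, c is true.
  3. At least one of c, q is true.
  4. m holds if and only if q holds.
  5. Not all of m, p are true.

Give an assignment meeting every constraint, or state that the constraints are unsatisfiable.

m = False; p = True; q = False; c = True

  (1) {q, c}: 1 true — at most one ✓
  (2) {p, q, m, c}: 2 true — at least one ✓
  (3) {c, q}: 1 true — at least one ✓
  (4) m=F, q=F — same ✓
  (5) {m, p}: 1/2 true — not all ✓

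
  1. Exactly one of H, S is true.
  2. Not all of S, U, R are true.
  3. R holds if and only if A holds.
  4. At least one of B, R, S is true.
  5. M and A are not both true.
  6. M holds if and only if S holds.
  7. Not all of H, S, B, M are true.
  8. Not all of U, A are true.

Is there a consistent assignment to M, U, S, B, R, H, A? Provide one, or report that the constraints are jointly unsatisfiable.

M=T; U=F; S=T; B=T; R=F; H=F; A=F

  (1) {H, S}: 1 true — exactly one ✓
  (2) {S, U, R}: 1/3 true — not all ✓
  (3) R=F, A=F — same ✓
  (4) {B, R, S}: 2 true — at least one ✓
  (5) M=T, A=F — not both ✓
  (6) M=T, S=T — same ✓
  (7) {H, S, B, M}: 3/4 true — not all ✓
  (8) {U, A}: 0/2 true — not all ✓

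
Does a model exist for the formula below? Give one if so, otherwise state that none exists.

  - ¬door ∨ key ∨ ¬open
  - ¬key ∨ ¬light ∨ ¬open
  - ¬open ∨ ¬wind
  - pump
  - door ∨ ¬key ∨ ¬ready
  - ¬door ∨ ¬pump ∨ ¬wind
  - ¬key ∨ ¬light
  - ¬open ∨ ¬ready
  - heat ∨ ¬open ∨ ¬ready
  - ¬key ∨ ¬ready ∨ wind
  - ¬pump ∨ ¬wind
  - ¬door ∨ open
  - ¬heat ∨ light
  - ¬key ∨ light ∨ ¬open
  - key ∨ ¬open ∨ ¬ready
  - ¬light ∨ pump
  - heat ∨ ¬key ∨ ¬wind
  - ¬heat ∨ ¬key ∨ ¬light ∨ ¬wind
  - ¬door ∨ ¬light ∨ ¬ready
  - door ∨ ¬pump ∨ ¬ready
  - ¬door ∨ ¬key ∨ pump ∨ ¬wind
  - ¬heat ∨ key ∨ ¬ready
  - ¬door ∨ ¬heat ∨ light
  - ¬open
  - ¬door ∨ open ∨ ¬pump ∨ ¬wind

pump=T; heat=F; door=F; light=F; wind=F; ready=F; key=F; open=F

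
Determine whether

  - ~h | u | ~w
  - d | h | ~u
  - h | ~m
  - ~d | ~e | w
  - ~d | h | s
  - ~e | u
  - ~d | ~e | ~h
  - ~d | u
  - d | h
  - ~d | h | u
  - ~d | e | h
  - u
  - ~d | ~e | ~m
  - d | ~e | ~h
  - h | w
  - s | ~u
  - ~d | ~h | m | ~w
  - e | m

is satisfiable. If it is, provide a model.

u=T, m=T, s=T, h=T, e=F, w=T, d=F

Unit clause (u) forces u = True.
In (s | ~u) only s is left, so s = True.
Set m = True.
  then (h | ~m) forces h = True.
Try e = True:
  (~d | ~e | ~h) forces d = False.
  clause (d | ~e | ~h) is falsified — backtrack.
So e = False.
Set w = True.
Set d = False.
All clauses satisfied.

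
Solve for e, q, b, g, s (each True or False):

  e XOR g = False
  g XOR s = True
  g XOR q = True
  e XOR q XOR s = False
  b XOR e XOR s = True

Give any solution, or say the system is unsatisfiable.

e=F, q=T, b=F, g=F, s=T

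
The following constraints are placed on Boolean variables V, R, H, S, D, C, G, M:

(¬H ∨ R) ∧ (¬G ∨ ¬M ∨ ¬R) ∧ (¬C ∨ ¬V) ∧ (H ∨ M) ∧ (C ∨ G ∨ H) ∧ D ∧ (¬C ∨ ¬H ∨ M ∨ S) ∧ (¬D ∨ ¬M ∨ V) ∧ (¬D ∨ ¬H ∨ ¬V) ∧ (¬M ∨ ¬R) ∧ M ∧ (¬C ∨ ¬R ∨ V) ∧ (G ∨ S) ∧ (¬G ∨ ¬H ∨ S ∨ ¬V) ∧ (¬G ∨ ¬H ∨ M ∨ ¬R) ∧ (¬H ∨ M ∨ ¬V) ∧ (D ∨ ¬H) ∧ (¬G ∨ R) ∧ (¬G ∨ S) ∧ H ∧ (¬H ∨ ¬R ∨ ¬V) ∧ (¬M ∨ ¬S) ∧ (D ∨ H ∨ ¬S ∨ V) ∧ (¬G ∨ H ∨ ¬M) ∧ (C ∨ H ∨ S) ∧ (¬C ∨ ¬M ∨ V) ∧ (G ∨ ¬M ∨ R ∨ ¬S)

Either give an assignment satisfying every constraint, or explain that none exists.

Unsatisfiable — no assignment works.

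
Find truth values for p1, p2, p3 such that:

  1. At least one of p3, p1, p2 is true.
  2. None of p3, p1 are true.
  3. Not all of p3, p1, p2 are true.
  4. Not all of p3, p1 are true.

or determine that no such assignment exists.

p1 = False, p2 = True, p3 = False

  (1) {p3, p1, p2}: 1 true — at least one ✓
  (2) {p3, p1}: 0 true — none ✓
  (3) {p3, p1, p2}: 1/3 true — not all ✓
  (4) {p3, p1}: 0/2 true — not all ✓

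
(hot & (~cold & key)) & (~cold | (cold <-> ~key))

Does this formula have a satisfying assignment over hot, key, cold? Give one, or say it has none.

hot = True, key = True, cold = False

  hot & (~cold & key) = True
    ~cold & key = True
      ~cold = True
  ~cold | (cold <-> ~key) = True
    ~cold = True
    cold <-> ~key = True
      ~key = False
Both conjuncts True, so the formula holds.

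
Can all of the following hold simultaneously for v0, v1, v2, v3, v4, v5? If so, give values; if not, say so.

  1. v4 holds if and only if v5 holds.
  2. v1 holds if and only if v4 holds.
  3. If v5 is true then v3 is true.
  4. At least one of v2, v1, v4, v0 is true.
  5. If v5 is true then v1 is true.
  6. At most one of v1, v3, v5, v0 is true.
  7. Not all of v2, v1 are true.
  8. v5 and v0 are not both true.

v0 = False; v1 = False; v2 = True; v3 = True; v4 = False; v5 = False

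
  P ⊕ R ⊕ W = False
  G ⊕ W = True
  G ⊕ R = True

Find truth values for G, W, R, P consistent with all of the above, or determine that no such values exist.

G = False, W = True, R = True, P = False

P ⊕ R ⊕ W = F ⊕ T ⊕ T = False ✓
G ⊕ W = F ⊕ T = True ✓
G ⊕ R = F ⊕ T = True ✓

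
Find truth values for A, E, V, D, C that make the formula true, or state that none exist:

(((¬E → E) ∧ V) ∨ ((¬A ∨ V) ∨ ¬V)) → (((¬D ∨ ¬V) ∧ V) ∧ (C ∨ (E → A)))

A: False; E: False; V: True; D: False; C: True

  (((¬E → E) ∧ V) ∨ ((¬A ∨ V) ∨ ¬V)) → (((¬D ∨ ¬V) ∧ V) ∧ (C ∨ (E → A))) = True
    ((¬E → E) ∧ V) ∨ ((¬A ∨ V) ∨ ¬V) = True
      (¬E → E) ∧ V = False
        ¬E → E = False
          ¬E = True
      (¬A ∨ V) ∨ ¬V = True
        ¬A ∨ V = True
          ¬A = True
        ¬V = False
    ((¬D ∨ ¬V) ∧ V) ∧ (C ∨ (E → A)) = True
      (¬D ∨ ¬V) ∧ V = True
        ¬D ∨ ¬V = True
          ¬D = True
          ¬V = False
      C ∨ (E → A) = True
        E → A = True
The formula evaluates to True.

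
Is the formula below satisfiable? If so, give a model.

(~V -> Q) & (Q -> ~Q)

V = True, Q = False

  ~V -> Q = True
    ~V = False
  Q -> ~Q = True
    ~Q = True
Both conjuncts True, so the formula holds.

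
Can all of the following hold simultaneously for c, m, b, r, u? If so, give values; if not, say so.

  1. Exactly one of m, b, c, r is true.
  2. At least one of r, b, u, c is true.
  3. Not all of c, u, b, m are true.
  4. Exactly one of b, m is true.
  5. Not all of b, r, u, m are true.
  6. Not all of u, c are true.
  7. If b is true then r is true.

c = False; m = True; b = False; r = False; u = True

  (1) {m, b, c, r}: 1 true — exactly one ✓
  (2) {r, b, u, c}: 1 true — at least one ✓
  (3) {c, u, b, m}: 2/4 true — not all ✓
  (4) {b, m}: 1 true — exactly one ✓
  (5) {b, r, u, m}: 2/4 true — not all ✓
  (6) {u, c}: 1/2 true — not all ✓
  (7) b=F ⇒ r: vacuous ✓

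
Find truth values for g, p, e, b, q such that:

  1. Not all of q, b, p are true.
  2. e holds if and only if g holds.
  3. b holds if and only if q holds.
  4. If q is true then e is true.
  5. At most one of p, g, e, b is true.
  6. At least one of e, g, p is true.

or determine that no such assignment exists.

g: False, p: True, e: False, b: False, q: False

  (1) {q, b, p}: 1/3 true — not all ✓
  (2) e=F, g=F — same ✓
  (3) b=F, q=F — same ✓
  (4) q=F ⇒ e: vacuous ✓
  (5) {p, g, e, b}: 1 true — at most one ✓
  (6) {e, g, p}: 1 true — at least one ✓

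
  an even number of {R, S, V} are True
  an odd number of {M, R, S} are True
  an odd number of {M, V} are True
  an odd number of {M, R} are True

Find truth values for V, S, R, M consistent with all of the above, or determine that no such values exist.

V: True; S: False; R: True; M: False

{R, S, V}: 2 true → even ✓
{M, R, S}: 1 true → odd ✓
{M, V}: 1 true → odd ✓
{M, R}: 1 true → odd ✓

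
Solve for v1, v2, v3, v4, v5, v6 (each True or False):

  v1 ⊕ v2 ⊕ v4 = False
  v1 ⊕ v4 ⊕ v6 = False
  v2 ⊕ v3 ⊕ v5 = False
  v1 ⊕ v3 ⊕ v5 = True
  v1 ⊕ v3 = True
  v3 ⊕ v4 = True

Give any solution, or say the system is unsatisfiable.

v1: True, v2: False, v3: False, v4: True, v5: False, v6: False

v1 ⊕ v2 ⊕ v4 = T ⊕ F ⊕ T = False ✓
v1 ⊕ v4 ⊕ v6 = T ⊕ T ⊕ F = False ✓
v2 ⊕ v3 ⊕ v5 = F ⊕ F ⊕ F = False ✓
v1 ⊕ v3 ⊕ v5 = T ⊕ F ⊕ F = True ✓
v1 ⊕ v3 = T ⊕ F = True ✓
v3 ⊕ v4 = F ⊕ T = True ✓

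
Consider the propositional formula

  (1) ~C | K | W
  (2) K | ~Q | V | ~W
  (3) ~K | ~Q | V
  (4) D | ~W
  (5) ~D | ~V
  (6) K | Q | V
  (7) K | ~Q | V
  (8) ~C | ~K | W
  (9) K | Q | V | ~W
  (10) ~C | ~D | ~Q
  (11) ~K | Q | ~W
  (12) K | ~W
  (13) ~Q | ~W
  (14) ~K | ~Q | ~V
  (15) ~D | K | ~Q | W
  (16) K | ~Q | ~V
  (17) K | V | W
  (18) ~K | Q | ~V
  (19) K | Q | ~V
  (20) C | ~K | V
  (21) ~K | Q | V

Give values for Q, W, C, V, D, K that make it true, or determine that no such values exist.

UNSATISFIABLE

Case K = True:
  If Q = True:
    (~K | ~Q | V) forces V = True.
    clause (~K | ~Q | ~V) is falsified.
  If Q = False:
    (~K | Q | ~W) forces W = False.
    (~C | ~K | W) forces C = False.
    (~K | Q | ~V) forces V = False.
    clause (C | ~K | V) is falsified.
  Every sub-case reaches a contradiction.
Case K = False:
  (K | ~W) forces W = False.
  (~C | K | W) forces C = False.
  (K | V | W) forces V = True.
  (~D | ~V) forces D = False.
  (K | ~Q | ~V) forces Q = False.
  Clause (K | Q | ~V) is falsified — contradiction.
Both cases fail, so the formula is unsatisfiable.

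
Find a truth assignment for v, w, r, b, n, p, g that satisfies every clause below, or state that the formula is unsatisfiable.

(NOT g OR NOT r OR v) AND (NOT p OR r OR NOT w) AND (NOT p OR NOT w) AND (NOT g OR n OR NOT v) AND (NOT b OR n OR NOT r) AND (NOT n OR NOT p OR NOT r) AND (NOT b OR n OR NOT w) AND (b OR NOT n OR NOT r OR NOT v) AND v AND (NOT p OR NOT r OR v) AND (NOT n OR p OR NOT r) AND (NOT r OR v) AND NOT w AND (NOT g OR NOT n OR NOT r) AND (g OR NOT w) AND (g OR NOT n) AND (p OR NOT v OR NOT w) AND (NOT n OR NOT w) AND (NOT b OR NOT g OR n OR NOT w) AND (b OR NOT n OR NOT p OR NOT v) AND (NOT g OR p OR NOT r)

v=T; w=F; r=F; b=T; n=T; p=F; g=T

Unit clause (v) forces v = True.
Unit clause (NOT w) forces w = False.
Set r = False.
Set b = True.
Set n = True.
  then (g OR NOT n) forces g = True.
Set p = False.
All clauses satisfied.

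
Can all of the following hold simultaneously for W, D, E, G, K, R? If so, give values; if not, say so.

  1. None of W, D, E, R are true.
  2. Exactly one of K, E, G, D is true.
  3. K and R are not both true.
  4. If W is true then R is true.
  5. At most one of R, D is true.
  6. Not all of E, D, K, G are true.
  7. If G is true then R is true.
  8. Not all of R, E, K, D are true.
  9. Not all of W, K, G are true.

W=F, D=F, E=F, G=F, K=T, R=F

  (1) {W, D, E, R}: 0 true — none ✓
  (2) {K, E, G, D}: 1 true — exactly one ✓
  (3) K=T, R=F — not both ✓
  (4) W=F ⇒ R: vacuous ✓
  (5) {R, D}: 0 true — at most one ✓
  (6) {E, D, K, G}: 1/4 true — not all ✓
  (7) G=F ⇒ R: vacuous ✓
  (8) {R, E, K, D}: 1/4 true — not all ✓
  (9) {W, K, G}: 1/3 true — not all ✓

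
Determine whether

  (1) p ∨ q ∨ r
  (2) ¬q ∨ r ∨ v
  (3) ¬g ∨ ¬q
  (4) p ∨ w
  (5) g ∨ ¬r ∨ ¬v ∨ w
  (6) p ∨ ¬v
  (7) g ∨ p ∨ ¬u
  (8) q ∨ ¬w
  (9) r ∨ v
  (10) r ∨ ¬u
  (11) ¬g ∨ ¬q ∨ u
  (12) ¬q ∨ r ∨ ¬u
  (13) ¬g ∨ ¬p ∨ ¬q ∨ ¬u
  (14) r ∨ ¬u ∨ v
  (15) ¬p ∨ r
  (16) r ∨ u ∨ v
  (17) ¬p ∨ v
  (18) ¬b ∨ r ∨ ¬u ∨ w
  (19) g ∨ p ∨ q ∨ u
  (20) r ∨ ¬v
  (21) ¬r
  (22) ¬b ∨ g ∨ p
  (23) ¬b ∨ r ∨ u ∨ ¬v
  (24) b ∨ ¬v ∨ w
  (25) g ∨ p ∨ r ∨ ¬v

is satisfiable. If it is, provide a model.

Case r = True:
  Clause (¬r) is falsified — contradiction.
Case r = False:
  (r ∨ v) forces v = True.
  Clause (r ∨ ¬v) is falsified — contradiction.
Both cases fail, so the formula is unsatisfiable.

UNSATISFIABLE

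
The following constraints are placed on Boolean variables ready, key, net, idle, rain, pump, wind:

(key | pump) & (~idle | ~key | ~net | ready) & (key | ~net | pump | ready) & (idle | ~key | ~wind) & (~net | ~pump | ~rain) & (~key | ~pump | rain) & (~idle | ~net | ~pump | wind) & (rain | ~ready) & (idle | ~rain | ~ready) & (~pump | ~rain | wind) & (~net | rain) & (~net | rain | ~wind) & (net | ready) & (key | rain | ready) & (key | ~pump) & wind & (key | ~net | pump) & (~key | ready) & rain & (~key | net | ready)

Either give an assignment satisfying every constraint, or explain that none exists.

Unit clause (wind) forces wind = True.
Unit clause (rain) forces rain = True.
Set ready = True.
  then (idle | ~rain | ~ready) forces idle = True.
Set key = True.
Set net = False.
Set pump = False.
All clauses satisfied.

ready = True, key = True, net = False, idle = True, rain = True, pump = False, wind = True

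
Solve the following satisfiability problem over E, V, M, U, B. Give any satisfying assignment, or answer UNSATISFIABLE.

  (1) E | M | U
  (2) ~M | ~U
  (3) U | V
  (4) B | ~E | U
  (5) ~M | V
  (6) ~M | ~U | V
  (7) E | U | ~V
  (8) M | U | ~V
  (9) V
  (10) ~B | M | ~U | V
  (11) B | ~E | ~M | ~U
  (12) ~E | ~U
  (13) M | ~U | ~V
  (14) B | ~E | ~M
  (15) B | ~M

E = True, V = True, M = True, U = False, B = True

Unit clause (V) forces V = True.
Try E = False:
  (E | U | ~V) forces U = True.
  (~M | ~U) forces M = False.
  clause (M | ~U | ~V) is falsified — backtrack.
So E = True.
  then (~E | ~U) forces U = False.
  then (B | ~E | U) forces B = True.
  then (M | U | ~V) forces M = True.
All clauses satisfied.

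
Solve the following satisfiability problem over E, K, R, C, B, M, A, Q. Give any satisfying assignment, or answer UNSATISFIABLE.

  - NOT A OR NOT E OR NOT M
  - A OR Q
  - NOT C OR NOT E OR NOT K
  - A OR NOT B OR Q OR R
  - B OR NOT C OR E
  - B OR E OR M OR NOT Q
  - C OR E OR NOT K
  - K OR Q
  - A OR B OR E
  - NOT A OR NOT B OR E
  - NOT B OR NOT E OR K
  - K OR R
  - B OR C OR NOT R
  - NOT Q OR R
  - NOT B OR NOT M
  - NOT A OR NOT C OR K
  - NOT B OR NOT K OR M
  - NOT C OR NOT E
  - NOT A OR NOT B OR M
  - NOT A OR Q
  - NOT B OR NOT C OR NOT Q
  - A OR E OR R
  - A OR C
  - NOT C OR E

The formula is unsatisfiable.

Case C = True:
  (NOT C OR NOT E) forces E = False.
  Clause (NOT C OR E) is falsified — contradiction.
Case C = False:
  (A OR C) forces A = True.
  (NOT A OR Q) forces Q = True.
  (NOT Q OR R) forces R = True.
  (B OR C OR NOT R) forces B = True.
  (NOT A OR NOT B OR E) forces E = True.
  (NOT A OR NOT E OR NOT M) forces M = False.
  Clause (NOT A OR NOT B OR M) is falsified — contradiction.
Both cases fail, so the formula is unsatisfiable.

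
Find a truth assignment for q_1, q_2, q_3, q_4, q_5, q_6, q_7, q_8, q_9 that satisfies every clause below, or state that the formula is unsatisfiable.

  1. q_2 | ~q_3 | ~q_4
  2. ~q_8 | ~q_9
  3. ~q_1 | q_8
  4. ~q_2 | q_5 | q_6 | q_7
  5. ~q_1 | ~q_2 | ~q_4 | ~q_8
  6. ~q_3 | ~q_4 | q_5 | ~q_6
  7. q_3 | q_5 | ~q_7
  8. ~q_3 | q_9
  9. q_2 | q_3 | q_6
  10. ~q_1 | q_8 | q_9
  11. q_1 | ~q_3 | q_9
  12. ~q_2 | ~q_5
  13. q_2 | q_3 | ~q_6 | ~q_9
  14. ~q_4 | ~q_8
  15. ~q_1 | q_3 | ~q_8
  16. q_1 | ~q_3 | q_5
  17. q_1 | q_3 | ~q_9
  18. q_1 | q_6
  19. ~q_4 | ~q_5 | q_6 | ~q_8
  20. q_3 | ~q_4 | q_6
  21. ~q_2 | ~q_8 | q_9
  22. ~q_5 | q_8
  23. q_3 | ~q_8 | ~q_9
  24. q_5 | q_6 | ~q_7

q_1 = False, q_2 = False, q_3 = False, q_4 = False, q_5 = False, q_6 = True, q_7 = False, q_8 = False, q_9 = False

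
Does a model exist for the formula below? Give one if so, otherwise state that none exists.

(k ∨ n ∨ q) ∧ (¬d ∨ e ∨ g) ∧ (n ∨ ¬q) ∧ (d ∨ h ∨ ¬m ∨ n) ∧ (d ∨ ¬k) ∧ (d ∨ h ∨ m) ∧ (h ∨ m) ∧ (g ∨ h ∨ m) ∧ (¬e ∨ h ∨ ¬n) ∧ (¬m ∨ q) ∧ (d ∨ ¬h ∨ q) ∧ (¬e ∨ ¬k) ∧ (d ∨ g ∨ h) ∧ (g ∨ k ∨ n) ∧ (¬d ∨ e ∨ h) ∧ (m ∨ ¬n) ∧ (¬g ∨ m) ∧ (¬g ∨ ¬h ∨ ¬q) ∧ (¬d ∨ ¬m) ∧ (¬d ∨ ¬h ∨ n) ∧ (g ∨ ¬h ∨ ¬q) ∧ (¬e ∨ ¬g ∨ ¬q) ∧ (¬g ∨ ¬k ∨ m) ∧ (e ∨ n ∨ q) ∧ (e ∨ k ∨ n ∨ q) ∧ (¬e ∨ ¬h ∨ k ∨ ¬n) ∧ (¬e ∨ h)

Set g = True.
  then (¬g ∨ m) forces m = True.
  then (¬d ∨ ¬m) forces d = False.
  then (d ∨ ¬k) forces k = False.
  then (¬m ∨ q) forces q = True.
  then (¬g ∨ ¬h ∨ ¬q) forces h = False.
  then (¬e ∨ ¬g ∨ ¬q) forces e = False.
  then (n ∨ ¬q) forces n = True.
All clauses satisfied.

g: True, q: True, h: False, e: False, k: False, n: True, m: True, d: False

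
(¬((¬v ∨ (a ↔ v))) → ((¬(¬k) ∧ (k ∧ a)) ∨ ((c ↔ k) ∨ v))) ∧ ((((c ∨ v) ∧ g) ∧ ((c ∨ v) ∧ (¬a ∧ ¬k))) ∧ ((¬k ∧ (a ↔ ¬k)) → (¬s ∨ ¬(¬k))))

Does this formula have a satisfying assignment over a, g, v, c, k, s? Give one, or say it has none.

a: False, g: True, v: False, c: True, k: False, s: False

  ¬((¬v ∨ (a ↔ v))) → ((¬(¬k) ∧ (k ∧ a)) ∨ ((c ↔ k) ∨ v)) = True
    ¬((¬v ∨ (a ↔ v))) = False
      ¬v ∨ (a ↔ v) = True
        ¬v = True
        a ↔ v = True
    (¬(¬k) ∧ (k ∧ a)) ∨ ((c ↔ k) ∨ v) = False
      ¬(¬k) ∧ (k ∧ a) = False
        ¬(¬k) = False
          ¬k = True
        k ∧ a = False
      (c ↔ k) ∨ v = False
        c ↔ k = False
  (((c ∨ v) ∧ g) ∧ ((c ∨ v) ∧ (¬a ∧ ¬k))) ∧ ((¬k ∧ (a ↔ ¬k)) → (¬s ∨ ¬(¬k))) = True
    ((c ∨ v) ∧ g) ∧ ((c ∨ v) ∧ (¬a ∧ ¬k)) = True
      (c ∨ v) ∧ g = True
        c ∨ v = True
      (c ∨ v) ∧ (¬a ∧ ¬k) = True
        c ∨ v = True
        ¬a ∧ ¬k = True
          ¬a = True
          ¬k = True
    (¬k ∧ (a ↔ ¬k)) → (¬s ∨ ¬(¬k)) = True
      ¬k ∧ (a ↔ ¬k) = False
        ¬k = True
        a ↔ ¬k = False
          ¬k = True
      ¬s ∨ ¬(¬k) = True
        ¬s = True
        ¬(¬k) = False
          ¬k = True
Both conjuncts True, so the formula holds.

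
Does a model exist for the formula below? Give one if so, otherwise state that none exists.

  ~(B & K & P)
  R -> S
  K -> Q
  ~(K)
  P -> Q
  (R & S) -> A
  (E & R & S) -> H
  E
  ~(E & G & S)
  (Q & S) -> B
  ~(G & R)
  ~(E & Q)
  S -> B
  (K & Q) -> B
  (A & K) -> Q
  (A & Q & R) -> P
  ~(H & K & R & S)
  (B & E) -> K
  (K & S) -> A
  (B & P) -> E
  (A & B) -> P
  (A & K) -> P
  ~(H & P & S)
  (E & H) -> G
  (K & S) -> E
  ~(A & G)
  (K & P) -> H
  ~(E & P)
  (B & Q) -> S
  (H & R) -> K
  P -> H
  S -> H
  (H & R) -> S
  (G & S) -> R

Unit clause (E) forces E = True.
In (~E | ~Q) only ~Q is left, so Q = False.
In (~K | Q) only ~K is left, so K = False.
In (~B | ~E | K) only ~B is left, so B = False.
In (~E | ~P) only ~P is left, so P = False.
In (B | ~S) only ~S is left, so S = False.
In (~R | S) only ~R is left, so R = False.
Set H = True.
  then (~E | G | ~H) forces G = True.
  then (~A | ~G) forces A = False.
All clauses satisfied.

B = False, S = False, E = True, H = True, K = False, P = False, G = True, R = False, Q = False, A = False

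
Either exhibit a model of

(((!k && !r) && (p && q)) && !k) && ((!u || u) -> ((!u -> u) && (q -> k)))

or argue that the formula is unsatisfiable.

Unsatisfiable

Case u = True: the formula simplifies to (((!k && !r) && (p && q)) && !k) && (q -> k).
  k = True: the conjunct !k is False.
  k = False: simplifies to (!r && (p && q)) && !q.
    q = True: the conjunct !q is False.
    q = False: the conjunct q is False.
Case u = False: the conjunct (!u || u) -> ((!u -> u) && (q -> k)) becomes (True || False) -> (False && (q -> k)) = False.
Both cases fail — unsatisfiable.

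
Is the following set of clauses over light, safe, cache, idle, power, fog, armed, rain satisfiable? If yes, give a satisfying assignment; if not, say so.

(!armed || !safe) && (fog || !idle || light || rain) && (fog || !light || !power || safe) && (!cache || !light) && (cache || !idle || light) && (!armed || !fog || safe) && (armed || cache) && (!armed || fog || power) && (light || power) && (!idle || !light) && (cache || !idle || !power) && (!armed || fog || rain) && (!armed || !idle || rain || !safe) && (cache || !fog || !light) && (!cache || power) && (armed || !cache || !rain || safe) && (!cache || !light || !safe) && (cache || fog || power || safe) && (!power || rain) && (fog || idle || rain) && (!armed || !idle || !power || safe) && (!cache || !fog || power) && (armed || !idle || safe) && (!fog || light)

light = False; safe = False; cache = False; idle = False; power = True; fog = False; armed = True; rain = True

Set light = False.
  then (light || power) forces power = True.
  then (!power || rain) forces rain = True.
  then (!fog || light) forces fog = False.
Set safe = False.
Set cache = False.
  then (cache || !idle || light) forces idle = False.
  then (armed || cache) forces armed = True.
All clauses satisfied.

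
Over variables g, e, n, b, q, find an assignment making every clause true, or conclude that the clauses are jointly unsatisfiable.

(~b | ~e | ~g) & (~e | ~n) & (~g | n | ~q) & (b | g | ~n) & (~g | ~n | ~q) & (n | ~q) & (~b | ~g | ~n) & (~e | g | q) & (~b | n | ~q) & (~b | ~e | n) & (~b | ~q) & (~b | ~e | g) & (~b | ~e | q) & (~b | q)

Set g = True.
Set e = True.
  then (~b | ~e | ~g) forces b = False.
  then (~e | ~n) forces n = False.
  then (~g | n | ~q) forces q = False.
All clauses satisfied.

g: True, e: True, n: False, b: False, q: False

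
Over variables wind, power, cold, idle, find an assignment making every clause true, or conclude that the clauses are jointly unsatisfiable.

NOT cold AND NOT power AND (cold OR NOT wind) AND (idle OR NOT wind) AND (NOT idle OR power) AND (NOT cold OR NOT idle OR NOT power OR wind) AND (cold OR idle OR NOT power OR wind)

wind = False, power = False, cold = False, idle = False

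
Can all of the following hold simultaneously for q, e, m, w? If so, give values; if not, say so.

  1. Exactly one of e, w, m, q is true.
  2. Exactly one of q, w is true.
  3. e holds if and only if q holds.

q = False, e = False, m = False, w = True

  (1) {e, w, m, q}: 1 true — exactly one ✓
  (2) {q, w}: 1 true — exactly one ✓
  (3) e=F, q=F — same ✓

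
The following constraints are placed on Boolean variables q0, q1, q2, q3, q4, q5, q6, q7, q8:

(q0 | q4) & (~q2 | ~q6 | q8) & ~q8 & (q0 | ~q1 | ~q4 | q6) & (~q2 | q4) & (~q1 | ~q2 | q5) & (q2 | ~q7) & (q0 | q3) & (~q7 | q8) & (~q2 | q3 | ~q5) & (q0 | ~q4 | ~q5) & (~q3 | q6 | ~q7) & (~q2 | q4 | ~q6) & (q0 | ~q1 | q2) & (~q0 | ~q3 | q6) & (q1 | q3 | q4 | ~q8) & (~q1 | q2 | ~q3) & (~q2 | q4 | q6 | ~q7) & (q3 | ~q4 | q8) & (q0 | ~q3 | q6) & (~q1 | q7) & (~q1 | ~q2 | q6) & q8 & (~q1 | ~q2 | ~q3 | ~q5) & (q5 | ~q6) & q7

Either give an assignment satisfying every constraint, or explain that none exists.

Case q8 = True:
  Clause (~q8) is falsified — contradiction.
Case q8 = False:
  Clause (q8) is falsified — contradiction.
Both cases fail, so the formula is unsatisfiable.

No satisfying assignment exists.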